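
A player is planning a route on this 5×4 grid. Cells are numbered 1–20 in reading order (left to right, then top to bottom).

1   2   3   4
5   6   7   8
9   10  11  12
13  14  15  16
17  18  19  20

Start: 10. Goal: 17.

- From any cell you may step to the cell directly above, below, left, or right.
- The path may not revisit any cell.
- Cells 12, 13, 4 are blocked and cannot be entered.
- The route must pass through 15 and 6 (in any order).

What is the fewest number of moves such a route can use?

Any route passes through 15 and 6 in some order between 10 and 17. Summing Manhattan distances along each leg and taking the cheapest ordering (10 → 6 → 15 → 17) gives a lower bound of 1 + 3 + 3 = 7 moves.
A route of 7 moves achieves this: 10 → 6 → 7 → 11 → 15 → 19 → 18 → 17.
Since 7 matches the lower bound, it is optimal.

7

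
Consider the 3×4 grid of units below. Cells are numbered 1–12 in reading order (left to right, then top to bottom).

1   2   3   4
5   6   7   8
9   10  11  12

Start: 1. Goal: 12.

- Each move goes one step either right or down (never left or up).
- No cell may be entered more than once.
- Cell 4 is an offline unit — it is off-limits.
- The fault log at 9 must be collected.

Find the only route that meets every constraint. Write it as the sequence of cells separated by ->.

1 -> 5 -> 9 -> 10 -> 11 -> 12

Moves only go right or down, so the column and row indices never decrease.
Route from 1: down 2 to 9, right 3 to 12 — 5 moves in all.
Check: all required cells visited.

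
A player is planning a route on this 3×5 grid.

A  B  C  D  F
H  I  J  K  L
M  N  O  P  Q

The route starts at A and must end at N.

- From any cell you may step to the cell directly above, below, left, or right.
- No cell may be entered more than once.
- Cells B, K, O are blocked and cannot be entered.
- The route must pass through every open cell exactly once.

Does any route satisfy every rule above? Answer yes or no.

Cell P has only one open neighbour but is neither the start nor the goal, so a Hamiltonian route would have to both enter and leave it through the same neighbour — impossible without revisiting.

no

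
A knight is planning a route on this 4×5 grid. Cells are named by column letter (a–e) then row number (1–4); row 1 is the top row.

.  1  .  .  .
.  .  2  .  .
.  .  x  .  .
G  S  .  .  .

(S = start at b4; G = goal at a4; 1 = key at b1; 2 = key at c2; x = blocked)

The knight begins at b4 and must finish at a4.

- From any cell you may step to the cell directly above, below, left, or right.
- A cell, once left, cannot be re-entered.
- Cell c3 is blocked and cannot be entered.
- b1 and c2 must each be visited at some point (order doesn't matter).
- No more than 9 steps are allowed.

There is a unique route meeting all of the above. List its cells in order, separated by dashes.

b4 - b3 - b2 - c2 - c1 - b1 - a1 - a2 - a3 - a4

The 9-move cap with required stops at b1, c2 leaves no slack for detours.
Route from b4: 2× up (reaching b2), right to c2, up to c1, 2× left (reaching a1), 3× down (reaching a4) — 9 moves in all.
Check: all required cells visited; 9 ≤ 9 moves.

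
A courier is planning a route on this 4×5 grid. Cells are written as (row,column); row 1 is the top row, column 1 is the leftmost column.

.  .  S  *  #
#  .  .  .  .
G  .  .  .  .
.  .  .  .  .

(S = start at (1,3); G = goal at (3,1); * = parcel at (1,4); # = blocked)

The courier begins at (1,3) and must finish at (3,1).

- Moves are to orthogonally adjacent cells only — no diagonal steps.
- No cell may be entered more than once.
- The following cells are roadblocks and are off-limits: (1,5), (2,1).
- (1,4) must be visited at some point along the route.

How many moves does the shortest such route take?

Any route passes through (1,4) somewhere between (1,3) and (3,1). Summing Manhattan distances along the two legs ((1,3) → (1,4) → (3,1)) gives a lower bound of 1 + 5 = 6 moves.
A route of 6 moves achieves this: (1,3) → (1,4) → (2,4) → (3,4) → (3,3) → (3,2) → (3,1).
Since 6 matches the lower bound, it is optimal.

6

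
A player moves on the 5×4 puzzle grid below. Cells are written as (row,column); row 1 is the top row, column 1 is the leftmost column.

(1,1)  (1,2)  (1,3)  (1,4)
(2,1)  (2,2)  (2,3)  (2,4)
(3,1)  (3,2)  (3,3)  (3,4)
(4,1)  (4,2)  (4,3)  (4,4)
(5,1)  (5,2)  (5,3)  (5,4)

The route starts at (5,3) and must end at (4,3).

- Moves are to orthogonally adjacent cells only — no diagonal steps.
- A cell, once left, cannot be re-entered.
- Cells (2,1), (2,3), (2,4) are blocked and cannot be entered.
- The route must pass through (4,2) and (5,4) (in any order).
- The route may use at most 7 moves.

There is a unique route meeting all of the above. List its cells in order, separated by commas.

The budget equals the shortest possible length, so every move has to be on a shortest route through the required cells.
Route from (5,3): right to (5,4), 2× up (reaching (3,4)), 2× left (reaching (3,2)), down to (4,2), right to (4,3) — 7 moves in all.
Check: all required cells visited; 7 ≤ 7 moves.

(5,3), (5,4), (4,4), (3,4), (3,3), (3,2), (4,2), (4,3)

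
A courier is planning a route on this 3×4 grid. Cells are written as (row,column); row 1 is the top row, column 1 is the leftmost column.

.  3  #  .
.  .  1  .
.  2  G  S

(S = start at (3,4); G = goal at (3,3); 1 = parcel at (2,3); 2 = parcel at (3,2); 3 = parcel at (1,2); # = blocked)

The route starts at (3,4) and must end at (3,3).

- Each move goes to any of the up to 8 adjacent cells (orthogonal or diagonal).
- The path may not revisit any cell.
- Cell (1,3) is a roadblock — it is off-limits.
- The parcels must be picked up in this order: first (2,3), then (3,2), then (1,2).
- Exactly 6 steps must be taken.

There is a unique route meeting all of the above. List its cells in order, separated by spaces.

The waypoints must appear in the order (2,3), (3,2), (1,2), with no cell reused.
Route from (3,4): up-left to (2,3), down-left to (3,2), up-left to (2,1), up-right to (1,2), down to (2,2), down-right to (3,3) — 6 moves in all.
Check: order respected (1 at step 1, 2 at step 2, 3 at step 4); 6 moves as required.

(3,4) (2,3) (3,2) (2,1) (1,2) (2,2) (3,3)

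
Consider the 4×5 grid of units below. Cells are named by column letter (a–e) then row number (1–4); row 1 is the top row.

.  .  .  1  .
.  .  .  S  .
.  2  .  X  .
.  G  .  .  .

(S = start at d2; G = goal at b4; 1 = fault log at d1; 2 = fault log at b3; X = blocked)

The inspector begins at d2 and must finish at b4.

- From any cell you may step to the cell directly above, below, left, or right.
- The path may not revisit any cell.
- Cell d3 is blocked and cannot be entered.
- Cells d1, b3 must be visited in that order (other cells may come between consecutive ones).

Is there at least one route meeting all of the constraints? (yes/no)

One route that works: d2 → d1 → c1 → c2 → c3 → b3 → b4.

yes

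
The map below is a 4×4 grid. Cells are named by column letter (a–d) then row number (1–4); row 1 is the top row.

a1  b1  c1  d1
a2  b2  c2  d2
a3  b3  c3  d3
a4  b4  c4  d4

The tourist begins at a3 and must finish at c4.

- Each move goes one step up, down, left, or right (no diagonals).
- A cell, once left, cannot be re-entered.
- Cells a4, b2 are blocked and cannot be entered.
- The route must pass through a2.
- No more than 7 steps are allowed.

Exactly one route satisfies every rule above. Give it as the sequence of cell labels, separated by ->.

The budget equals the shortest possible length, so every move has to be on a shortest route through the required cells.
Route from a3: 2× up (reaching a1), 2× right (reaching c1), 3× down (reaching c4) — 7 moves in all.
Check: all required cells visited; 7 ≤ 7 moves.

a3 -> a2 -> a1 -> b1 -> c1 -> c2 -> c3 -> c4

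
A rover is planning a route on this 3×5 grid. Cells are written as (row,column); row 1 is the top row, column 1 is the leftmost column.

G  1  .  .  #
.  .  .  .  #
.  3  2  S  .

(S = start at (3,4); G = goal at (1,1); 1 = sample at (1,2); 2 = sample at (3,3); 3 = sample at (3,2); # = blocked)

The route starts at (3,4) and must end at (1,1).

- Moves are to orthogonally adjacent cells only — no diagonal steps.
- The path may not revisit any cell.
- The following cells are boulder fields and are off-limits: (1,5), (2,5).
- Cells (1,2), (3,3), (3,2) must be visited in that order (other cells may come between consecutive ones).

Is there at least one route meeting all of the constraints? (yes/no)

yes

One route that works: (3,4) → (2,4) → (1,4) → (1,3) → (1,2) → (2,2) → (2,3) → (3,3) → (3,2) → (3,1) → (2,1) → (1,1).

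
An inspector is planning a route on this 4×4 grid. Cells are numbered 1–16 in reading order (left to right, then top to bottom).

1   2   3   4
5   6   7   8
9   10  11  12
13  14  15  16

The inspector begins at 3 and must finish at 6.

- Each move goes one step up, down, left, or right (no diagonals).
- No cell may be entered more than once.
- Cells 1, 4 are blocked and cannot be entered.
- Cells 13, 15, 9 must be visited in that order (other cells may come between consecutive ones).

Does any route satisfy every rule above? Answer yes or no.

Ignoring the required order, 9 revisit-free routes from 3 to 6 pass through all of 13, 15, and 9; the waypoint orders that occur are 15 → 13 → 9 (9) — never 13 → 15 → 9.

no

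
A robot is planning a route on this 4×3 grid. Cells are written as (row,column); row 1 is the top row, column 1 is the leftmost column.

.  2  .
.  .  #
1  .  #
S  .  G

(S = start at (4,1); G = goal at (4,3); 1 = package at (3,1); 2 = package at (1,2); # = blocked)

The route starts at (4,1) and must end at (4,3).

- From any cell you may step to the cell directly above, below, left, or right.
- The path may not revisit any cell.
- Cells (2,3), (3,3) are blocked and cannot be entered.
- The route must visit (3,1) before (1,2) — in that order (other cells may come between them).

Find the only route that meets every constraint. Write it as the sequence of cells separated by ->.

The waypoints must appear in the order (3,1), (1,2), with no cell reused.
Route from (4,1): up 3 to (1,1), right 1 to (1,2), down 3 to (4,2), right 1 to (4,3) — 8 moves in all.
Check: order respected (1 at step 1, 2 at step 4).

(4,1) -> (3,1) -> (2,1) -> (1,1) -> (1,2) -> (2,2) -> (3,2) -> (4,2) -> (4,3)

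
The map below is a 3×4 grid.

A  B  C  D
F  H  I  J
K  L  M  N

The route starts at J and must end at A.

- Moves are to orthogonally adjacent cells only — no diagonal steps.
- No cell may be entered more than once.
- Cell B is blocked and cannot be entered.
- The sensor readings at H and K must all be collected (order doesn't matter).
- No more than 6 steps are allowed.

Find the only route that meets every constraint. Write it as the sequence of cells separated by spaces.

Any route must reach H and K and still end at A within 6 moves, so the order of the required stops is forced.
Route from J: 2× left (reaching H), down to L, left to K, 2× up (reaching A) — 6 moves in all.
Check: all required cells visited; 6 ≤ 6 moves.

J I H L K F A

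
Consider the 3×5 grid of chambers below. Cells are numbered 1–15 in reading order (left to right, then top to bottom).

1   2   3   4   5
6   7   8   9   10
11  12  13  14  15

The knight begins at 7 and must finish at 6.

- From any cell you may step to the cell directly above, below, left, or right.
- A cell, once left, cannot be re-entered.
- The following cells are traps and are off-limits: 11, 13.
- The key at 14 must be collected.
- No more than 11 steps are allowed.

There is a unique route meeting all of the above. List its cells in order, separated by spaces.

Any route must reach 14 and still end at 6 within 11 moves, so the order of the required stops is forced.
Route from 7: 2× right (reaching 9), down to 14, right to 15, 2× up (reaching 5), 4× left (reaching 1), down to 6 — 11 moves in all.
Check: all required cells visited; 11 ≤ 11 moves.

7 8 9 14 15 10 5 4 3 2 1 6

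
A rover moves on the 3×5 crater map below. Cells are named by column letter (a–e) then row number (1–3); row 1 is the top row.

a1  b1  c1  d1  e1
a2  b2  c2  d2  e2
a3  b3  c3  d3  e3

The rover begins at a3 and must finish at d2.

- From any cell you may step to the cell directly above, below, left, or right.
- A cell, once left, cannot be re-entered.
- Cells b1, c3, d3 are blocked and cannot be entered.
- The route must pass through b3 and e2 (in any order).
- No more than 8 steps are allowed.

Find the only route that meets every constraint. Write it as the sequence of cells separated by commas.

a3, b3, b2, c2, c1, d1, e1, e2, d2

Any route must reach b3 and e2 and still end at d2 within 8 moves, so the order of the required stops is forced.
Route from a3: right to b3, up to b2, right to c2, up to c1, 2× right (reaching e1), down to e2, left to d2 — 8 moves in all.
Check: all required cells visited; 8 ≤ 8 moves.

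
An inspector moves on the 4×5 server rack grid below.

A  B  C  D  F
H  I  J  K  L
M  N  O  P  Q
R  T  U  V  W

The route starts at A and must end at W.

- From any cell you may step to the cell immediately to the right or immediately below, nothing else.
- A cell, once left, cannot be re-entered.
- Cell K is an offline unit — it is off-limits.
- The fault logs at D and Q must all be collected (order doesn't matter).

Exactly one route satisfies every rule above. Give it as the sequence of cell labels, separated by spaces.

Moves only go right or down, so the column and row indices never decrease.
Route from A: 4× right (reaching F), 3× down (reaching W) — 7 moves in all.
Check: all required cells visited.

A B C D F L Q W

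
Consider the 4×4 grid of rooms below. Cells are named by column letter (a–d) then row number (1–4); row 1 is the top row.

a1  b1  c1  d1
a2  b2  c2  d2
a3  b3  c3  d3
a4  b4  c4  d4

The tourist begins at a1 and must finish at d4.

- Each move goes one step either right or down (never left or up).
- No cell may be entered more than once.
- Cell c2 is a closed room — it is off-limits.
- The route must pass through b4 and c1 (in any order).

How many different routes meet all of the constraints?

0

A right/down-only route from a1 to d4 makes exactly 3 down-moves and 3 right-moves in some order.
With no other constraints that would be C(6,3) = 20 routes.
b4 is below but to the left of c1: going c1 → b4 would need a leftward move and b4 → c1 an upward move, so no right/down-only route can visit both required cells.
No route satisfies every constraint, so the count is 0.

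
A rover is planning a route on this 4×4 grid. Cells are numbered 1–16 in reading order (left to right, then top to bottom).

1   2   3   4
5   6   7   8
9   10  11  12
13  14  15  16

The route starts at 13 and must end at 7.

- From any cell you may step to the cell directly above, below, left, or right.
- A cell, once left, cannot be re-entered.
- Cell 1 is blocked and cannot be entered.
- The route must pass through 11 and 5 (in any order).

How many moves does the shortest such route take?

Any route passes through 11 and 5 in some order between 13 and 7. Summing Manhattan distances along each leg and taking the cheapest ordering (13 → 5 → 11 → 7) gives a lower bound of 2 + 3 + 1 = 6 moves.
A route of 6 moves achieves this: 13 → 9 → 5 → 6 → 10 → 11 → 7.
Since 6 matches the lower bound, it is optimal.

6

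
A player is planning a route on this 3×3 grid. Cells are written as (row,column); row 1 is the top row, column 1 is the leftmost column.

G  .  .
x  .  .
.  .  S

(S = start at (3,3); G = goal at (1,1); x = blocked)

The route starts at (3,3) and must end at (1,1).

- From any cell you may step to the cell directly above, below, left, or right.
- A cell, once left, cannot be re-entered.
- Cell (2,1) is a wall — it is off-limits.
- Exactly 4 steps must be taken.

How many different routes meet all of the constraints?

3

Need simple routes of exactly 4 moves from (3,3) to (1,1) (Manhattan distance 4, so 0 moves are spent on a detour and 0 undoing it).
Enumerating: (3,3) (2,3) (1,3) (1,2) (1,1) | (3,3) (2,3) (2,2) (1,2) (1,1) | (3,3) (3,2) (2,2) (1,2) (1,1).
That gives 3 routes.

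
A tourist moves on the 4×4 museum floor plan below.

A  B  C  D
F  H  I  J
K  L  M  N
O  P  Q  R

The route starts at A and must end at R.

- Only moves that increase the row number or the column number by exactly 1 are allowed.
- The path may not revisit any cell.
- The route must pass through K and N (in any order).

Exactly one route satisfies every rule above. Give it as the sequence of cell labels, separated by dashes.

Moves only go right or down, so the column and row indices never decrease.
Route from A: down 2 to K, right 3 to N, down 1 to R — 6 moves in all.
Check: all required cells visited.

A - F - K - L - M - N - R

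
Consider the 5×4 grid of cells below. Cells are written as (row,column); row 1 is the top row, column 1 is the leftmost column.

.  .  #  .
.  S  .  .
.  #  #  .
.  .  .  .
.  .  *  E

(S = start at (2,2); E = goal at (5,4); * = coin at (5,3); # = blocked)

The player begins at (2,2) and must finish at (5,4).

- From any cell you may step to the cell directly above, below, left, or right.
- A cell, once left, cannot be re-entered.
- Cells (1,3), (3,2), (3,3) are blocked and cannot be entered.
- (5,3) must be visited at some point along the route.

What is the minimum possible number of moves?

Any route passes through (5,3) somewhere between (2,2) and (5,4). Summing Manhattan distances along the two legs ((2,2) → (5,3) → (5,4)) gives a lower bound of 4 + 1 = 5 moves.
That bound ignores the blocked cells. Measuring each leg by the fewest moves that actually steer around them ((2,2)→(5,3): 6; (5,3)→(5,4): 1) raises the lower bound to 7.
A route of 7 moves exists: (2,2) → (2,1) → (3,1) → (4,1) → (5,1) → (5,2) → (5,3) → (5,4).
Since 7 matches that lower bound, it is optimal.

7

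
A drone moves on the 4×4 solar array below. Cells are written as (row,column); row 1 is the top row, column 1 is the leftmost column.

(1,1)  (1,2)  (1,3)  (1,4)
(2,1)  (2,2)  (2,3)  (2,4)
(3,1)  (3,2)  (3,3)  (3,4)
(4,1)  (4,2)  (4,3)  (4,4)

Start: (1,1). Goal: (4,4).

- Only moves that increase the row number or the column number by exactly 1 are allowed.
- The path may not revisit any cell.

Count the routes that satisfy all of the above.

20

A right/down-only route from (1,1) to (4,4) makes exactly 3 down-moves and 3 right-moves in some order.
With no other constraints that would be C(6,3) = 20 routes.
That gives 20 routes.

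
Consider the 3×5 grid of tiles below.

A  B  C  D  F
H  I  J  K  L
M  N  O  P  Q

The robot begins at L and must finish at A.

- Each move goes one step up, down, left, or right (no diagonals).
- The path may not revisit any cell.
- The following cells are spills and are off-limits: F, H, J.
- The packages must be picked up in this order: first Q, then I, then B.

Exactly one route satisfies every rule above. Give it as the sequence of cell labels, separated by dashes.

The waypoints must appear in the order Q, I, B, with no cell reused.
Route from L: down 1 to Q, left 3 to N, up 2 to B, left 1 to A — 7 moves in all.
Check: order respected (Q at step 1, I at step 5, B at step 6).

L - Q - P - O - N - I - B - A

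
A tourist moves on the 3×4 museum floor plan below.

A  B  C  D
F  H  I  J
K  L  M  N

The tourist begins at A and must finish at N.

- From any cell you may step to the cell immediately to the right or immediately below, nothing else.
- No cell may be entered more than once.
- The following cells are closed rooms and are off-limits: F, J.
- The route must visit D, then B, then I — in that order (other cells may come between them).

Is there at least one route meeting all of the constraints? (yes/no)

no

B lies to the left of D, so going from D to B would need a leftward move — but moves only go right/down, so D cannot be visited before B.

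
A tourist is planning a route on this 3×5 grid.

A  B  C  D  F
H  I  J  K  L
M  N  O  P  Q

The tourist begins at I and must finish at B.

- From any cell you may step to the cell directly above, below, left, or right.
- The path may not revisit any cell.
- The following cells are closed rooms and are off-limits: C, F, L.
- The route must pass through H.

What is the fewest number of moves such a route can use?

3

Any route passes through H somewhere between I and B. Summing Manhattan distances along the two legs (I → H → B) gives a lower bound of 1 + 2 = 3 moves.
A route of 3 moves achieves this: I → H → A → B.
Since 3 matches the lower bound, it is optimal.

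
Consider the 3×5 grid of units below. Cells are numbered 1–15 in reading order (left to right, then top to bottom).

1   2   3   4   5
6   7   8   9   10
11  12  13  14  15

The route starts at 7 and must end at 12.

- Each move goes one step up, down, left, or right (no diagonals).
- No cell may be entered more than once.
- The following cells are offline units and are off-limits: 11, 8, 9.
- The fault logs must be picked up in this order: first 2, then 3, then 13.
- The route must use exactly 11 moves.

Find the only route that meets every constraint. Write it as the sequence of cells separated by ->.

7 -> 6 -> 1 -> 2 -> 3 -> 4 -> 5 -> 10 -> 15 -> 14 -> 13 -> 12

The waypoints must appear in the order 2, 3, 13, with no cell reused.
Route from 7: left 1 to 6, up 1 to 1, right 4 to 5, down 2 to 15, left 3 to 12 — 11 moves in all.
Check: order respected (2 at step 3, 3 at step 4, 13 at step 10); 11 moves as required.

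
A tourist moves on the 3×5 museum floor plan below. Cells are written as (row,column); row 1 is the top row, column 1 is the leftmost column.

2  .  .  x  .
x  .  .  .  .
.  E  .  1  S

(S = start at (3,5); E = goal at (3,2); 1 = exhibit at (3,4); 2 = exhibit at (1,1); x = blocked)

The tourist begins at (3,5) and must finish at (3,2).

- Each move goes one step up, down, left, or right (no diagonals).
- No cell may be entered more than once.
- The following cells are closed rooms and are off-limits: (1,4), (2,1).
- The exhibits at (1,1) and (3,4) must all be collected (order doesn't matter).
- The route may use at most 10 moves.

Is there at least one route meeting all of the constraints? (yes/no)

no

(1,1) must be visited but has only one open neighbour ((1,2)), and it is neither the start nor the goal — the route would have to enter and leave through (1,2), re-entering it.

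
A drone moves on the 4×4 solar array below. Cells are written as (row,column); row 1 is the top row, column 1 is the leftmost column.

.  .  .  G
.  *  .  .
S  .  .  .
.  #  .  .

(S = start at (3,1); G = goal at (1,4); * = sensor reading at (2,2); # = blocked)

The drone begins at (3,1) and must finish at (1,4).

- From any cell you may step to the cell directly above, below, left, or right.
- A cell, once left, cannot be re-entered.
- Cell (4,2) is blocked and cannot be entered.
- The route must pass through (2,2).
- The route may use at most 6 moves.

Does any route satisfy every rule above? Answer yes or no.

One route that works: (3,1) → (2,1) → (2,2) → (1,2) → (1,3) → (1,4).

yes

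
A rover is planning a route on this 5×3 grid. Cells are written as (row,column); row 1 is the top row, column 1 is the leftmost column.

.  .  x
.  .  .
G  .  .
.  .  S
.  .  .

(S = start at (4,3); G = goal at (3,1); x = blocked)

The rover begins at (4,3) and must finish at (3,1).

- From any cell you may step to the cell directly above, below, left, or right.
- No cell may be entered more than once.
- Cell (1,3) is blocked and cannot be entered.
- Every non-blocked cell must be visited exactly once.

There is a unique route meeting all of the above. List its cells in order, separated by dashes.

Need to visit all 14 open cells exactly once, starting at (4,3) and ending at (3,1).
Route from (4,3): down 1 to (5,3), left 2 to (5,1), up 1 to (4,1), right 1 to (4,2), up 1 to (3,2), right 1 to (3,3), up 1 to (2,3), left 1 to (2,2), up 1 to (1,2), left 1 to (1,1), down 2 to (3,1) — 13 moves in all.
Check: all 14 open cells covered.

(4,3) - (5,3) - (5,2) - (5,1) - (4,1) - (4,2) - (3,2) - (3,3) - (2,3) - (2,2) - (1,2) - (1,1) - (2,1) - (3,1)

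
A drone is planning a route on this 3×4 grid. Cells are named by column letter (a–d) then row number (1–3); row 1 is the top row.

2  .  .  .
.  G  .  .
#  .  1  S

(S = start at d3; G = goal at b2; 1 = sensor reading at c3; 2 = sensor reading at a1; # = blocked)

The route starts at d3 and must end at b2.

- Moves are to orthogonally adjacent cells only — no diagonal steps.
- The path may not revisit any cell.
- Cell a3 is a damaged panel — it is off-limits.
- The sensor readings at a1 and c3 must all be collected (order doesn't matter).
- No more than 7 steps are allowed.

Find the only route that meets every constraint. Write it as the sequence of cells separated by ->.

The 7-move cap with required stops at a1, c3 leaves no slack for detours.
Route from d3: left 1 to c3, up 2 to c1, left 2 to a1, down 1 to a2, right 1 to b2 — 7 moves in all.
Check: all required cells visited; 7 ≤ 7 moves.

d3 -> c3 -> c2 -> c1 -> b1 -> a1 -> a2 -> b2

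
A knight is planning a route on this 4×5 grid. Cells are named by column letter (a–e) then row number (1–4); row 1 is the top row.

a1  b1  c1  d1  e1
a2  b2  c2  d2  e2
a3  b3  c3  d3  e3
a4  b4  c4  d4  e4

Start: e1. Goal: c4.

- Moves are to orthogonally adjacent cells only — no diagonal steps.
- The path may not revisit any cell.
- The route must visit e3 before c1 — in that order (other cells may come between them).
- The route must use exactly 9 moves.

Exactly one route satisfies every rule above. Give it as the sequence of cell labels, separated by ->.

The waypoints must appear in the order e3, c1, with no cell reused.
Route from e1: 2× down (reaching e3), left to d3, 2× up (reaching d1), left to c1, 3× down (reaching c4) — 9 moves in all.
Check: order respected (e3 at step 2, c1 at step 6); 9 moves as required.

e1 -> e2 -> e3 -> d3 -> d2 -> d1 -> c1 -> c2 -> c3 -> c4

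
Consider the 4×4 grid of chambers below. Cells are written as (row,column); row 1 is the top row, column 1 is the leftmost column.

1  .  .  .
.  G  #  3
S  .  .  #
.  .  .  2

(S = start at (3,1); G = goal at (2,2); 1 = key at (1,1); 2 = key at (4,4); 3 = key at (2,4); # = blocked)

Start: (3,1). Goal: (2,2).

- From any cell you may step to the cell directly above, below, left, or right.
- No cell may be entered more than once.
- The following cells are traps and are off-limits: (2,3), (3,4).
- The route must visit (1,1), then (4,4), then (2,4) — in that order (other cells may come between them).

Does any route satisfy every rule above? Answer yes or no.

no

(4,4) must be visited but has only one open neighbour ((4,3)), and it is neither the start nor the goal — the route would have to enter and leave through (4,3), re-entering it.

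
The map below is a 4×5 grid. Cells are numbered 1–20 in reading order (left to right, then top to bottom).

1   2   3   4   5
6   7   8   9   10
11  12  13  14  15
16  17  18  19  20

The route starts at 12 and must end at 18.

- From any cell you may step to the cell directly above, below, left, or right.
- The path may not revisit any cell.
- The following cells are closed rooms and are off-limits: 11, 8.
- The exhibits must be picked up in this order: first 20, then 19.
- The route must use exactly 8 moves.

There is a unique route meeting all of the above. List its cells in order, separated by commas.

The waypoints must appear in the order 20, 19, with no cell reused.
Route from 12: right 2 to 14, up 1 to 9, right 1 to 10, down 2 to 20, left 2 to 18 — 8 moves in all.
Check: order respected (20 at step 6, 19 at step 7); 8 moves as required.

12, 13, 14, 9, 10, 15, 20, 19, 18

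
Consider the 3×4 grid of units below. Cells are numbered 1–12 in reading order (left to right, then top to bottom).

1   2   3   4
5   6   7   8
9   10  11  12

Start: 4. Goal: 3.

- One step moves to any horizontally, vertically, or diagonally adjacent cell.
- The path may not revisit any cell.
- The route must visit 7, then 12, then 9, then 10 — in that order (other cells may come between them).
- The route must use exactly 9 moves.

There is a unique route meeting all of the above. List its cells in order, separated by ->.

The waypoints must appear in the order 7, 12, 9, 10, with no cell reused.
Route from 4: down-left 1 to 7, down-right 1 to 12, left 1 to 11, up-left 1 to 6, down-left 1 to 9, right 1 to 10, up-left 1 to 5, up-right 1 to 2, right 1 to 3 — 9 moves in all.
Check: order respected (7 at step 1, 12 at step 2, 9 at step 5, 10 at step 6); 9 moves as required.

4 -> 7 -> 12 -> 11 -> 6 -> 9 -> 10 -> 5 -> 2 -> 3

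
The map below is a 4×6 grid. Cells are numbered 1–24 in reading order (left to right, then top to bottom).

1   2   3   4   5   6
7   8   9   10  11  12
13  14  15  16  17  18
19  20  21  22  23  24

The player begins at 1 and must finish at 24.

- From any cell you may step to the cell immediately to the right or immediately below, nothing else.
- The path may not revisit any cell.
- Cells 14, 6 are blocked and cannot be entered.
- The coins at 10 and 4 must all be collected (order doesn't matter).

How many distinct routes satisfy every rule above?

A right/down-only route from 1 to 24 makes exactly 3 down-moves and 5 right-moves in some order.
With no other constraints that would be C(8,3) = 56 routes.
A monotone route can only reach the required cells in the order 4, 10, so split there and multiply the segment counts (each segment already excludes blocked cells): 1→4: 1; 4→10: 1; 10→24: 6; product = 6.
That gives 6 routes.

6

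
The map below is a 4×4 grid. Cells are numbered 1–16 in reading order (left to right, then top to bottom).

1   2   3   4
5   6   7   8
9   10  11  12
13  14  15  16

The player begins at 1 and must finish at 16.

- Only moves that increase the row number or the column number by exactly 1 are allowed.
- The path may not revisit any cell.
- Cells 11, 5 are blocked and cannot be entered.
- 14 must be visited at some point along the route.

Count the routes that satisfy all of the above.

1

A right/down-only route from 1 to 16 makes exactly 3 down-moves and 3 right-moves in some order.
With no other constraints that would be C(6,3) = 20 routes.
Split at 14 and multiply the segment counts (each segment already excludes blocked cells): 1→14: 1; 14→16: 1; product = 1.
That gives 1 route.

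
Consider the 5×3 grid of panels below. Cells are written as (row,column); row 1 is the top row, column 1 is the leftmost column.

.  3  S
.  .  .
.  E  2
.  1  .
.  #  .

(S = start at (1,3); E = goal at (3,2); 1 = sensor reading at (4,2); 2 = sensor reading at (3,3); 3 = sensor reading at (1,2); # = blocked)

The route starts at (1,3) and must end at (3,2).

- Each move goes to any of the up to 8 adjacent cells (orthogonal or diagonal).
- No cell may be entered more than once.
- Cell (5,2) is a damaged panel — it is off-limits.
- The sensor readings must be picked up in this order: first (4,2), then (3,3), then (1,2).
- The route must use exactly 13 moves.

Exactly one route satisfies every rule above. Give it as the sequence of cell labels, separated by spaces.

The waypoints must appear in the order (4,2), (3,3), (1,2), with no cell reused.
Route from (1,3): 2× down-left (reaching (3,1)), 2× down (reaching (5,1)), up-right to (4,2), down-right to (5,3), 3× up (reaching (2,3)), up-left to (1,2), left to (1,1), down to (2,1), down-right to (3,2) — 13 moves in all.
Check: order respected (1 at step 5, 2 at step 8, 3 at step 10); 13 moves as required.

(1,3) (2,2) (3,1) (4,1) (5,1) (4,2) (5,3) (4,3) (3,3) (2,3) (1,2) (1,1) (2,1) (3,2)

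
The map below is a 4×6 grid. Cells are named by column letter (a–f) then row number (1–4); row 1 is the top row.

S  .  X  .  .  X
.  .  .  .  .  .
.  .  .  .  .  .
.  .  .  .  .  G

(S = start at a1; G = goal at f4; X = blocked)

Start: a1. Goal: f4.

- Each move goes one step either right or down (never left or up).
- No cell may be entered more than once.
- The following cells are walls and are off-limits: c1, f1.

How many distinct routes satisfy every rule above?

36

A right/down-only route from a1 to f4 makes exactly 3 down-moves and 5 right-moves in some order.
With no other constraints that would be C(8,3) = 56 routes.
Subtract routes through each blocked cell (inclusion–exclusion for overlaps): − through c1: 20 − through f1: 1 + through c1&f1: 1 → 36.
That gives 36 routes.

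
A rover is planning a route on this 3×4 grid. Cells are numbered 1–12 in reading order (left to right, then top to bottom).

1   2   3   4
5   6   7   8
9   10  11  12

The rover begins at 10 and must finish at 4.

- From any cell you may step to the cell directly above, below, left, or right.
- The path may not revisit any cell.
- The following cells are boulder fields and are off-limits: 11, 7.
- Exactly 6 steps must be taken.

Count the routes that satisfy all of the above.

3

Need simple routes of exactly 6 moves from 10 to 4 (Manhattan distance 4, so 1 moves are spent on a detour and 1 undoing it).
Enumerating: 10 6 5 1 2 3 4 | 10 9 5 1 2 3 4 | 10 9 5 6 2 3 4.
That gives 3 routes.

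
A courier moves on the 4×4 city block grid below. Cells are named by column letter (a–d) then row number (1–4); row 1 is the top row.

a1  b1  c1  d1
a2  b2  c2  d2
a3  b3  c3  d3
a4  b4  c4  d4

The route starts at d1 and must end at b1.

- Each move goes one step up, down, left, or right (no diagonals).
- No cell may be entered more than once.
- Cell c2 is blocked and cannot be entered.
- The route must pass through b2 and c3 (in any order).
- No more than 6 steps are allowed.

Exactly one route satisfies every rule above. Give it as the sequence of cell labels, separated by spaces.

d1 d2 d3 c3 b3 b2 b1

The 6-move cap with required stops at b2, c3 leaves no slack for detours.
Route from d1: 2× down (reaching d3), 2× left (reaching b3), 2× up (reaching b1) — 6 moves in all.
Check: all required cells visited; 6 ≤ 6 moves.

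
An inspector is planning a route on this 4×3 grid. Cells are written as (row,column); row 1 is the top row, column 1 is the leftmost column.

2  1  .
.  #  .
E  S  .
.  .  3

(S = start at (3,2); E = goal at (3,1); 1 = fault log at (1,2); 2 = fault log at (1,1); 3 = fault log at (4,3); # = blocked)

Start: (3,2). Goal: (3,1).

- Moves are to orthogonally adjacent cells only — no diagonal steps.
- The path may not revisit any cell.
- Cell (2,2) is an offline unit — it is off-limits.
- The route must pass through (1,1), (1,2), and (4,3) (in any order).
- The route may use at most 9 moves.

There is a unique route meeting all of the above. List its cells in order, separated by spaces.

(3,2) (4,2) (4,3) (3,3) (2,3) (1,3) (1,2) (1,1) (2,1) (3,1)

The budget equals the shortest possible length, so every move has to be on a shortest route through the required cells.
Route from (3,2): down to (4,2), right to (4,3), 3× up (reaching (1,3)), 2× left (reaching (1,1)), 2× down (reaching (3,1)) — 9 moves in all.
Check: all required cells visited; 9 ≤ 9 moves.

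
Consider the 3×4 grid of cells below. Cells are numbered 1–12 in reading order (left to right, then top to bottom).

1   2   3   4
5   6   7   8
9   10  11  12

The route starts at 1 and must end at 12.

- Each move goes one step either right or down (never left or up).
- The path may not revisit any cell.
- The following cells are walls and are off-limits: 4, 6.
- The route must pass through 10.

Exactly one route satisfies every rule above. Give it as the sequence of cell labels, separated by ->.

Moves only go right or down, so the column and row indices never decrease.
Route from 1: down 2 to 9, right 3 to 12 — 5 moves in all.
Check: all required cells visited.

1 -> 5 -> 9 -> 10 -> 11 -> 12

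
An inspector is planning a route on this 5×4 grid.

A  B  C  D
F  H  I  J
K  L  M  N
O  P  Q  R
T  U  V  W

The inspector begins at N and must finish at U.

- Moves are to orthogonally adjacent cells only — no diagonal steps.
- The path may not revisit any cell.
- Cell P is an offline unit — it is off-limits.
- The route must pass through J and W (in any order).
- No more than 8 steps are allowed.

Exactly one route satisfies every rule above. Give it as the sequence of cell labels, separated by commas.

Any route must reach J and W and still end at U within 8 moves, so the order of the required stops is forced.
Route from N: up 1 to J, left 1 to I, down 2 to Q, right 1 to R, down 1 to W, left 2 to U — 8 moves in all.
Check: all required cells visited; 8 ≤ 8 moves.

N, J, I, M, Q, R, W, V, U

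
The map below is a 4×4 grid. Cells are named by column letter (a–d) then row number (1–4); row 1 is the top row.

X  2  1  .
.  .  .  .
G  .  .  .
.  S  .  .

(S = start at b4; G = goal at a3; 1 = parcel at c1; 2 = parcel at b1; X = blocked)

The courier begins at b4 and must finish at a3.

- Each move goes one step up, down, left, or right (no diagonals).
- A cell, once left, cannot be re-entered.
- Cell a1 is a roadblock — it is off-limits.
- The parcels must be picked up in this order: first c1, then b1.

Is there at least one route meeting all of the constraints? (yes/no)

One route that works: b4 → b3 → c3 → c2 → c1 → b1 → b2 → a2 → a3.

yes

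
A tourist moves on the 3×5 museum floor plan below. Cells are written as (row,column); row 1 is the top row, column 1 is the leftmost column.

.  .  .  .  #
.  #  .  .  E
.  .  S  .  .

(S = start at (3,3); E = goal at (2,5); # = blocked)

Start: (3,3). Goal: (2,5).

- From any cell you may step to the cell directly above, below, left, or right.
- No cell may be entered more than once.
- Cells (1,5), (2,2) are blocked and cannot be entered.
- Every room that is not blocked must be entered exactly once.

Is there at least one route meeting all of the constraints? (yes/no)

Colour the cells like a checkerboard: each orthogonal step flips colour, so a Hamiltonian route alternates colours. Here there are 6 cells of one colour and 7 of the other, with start on the opposite colour to the goal — the counts and endpoints can't be arranged into an alternating sequence of length 13, so no Hamiltonian route exists.

no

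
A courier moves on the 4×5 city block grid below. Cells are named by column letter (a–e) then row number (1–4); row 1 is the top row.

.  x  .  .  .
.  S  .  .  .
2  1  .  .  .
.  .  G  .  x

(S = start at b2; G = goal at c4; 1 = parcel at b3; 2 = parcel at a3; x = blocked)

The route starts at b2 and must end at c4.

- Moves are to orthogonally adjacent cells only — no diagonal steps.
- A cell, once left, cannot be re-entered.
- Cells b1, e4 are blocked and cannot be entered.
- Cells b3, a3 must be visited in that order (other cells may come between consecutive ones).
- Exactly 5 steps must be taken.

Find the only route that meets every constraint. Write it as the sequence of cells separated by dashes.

b2 - b3 - a3 - a4 - b4 - c4

The waypoints must appear in the order b3, a3, with no cell reused.
Route from b2: down 1 to b3, left 1 to a3, down 1 to a4, right 2 to c4 — 5 moves in all.
Check: order respected (1 at step 1, 2 at step 2); 5 moves as required.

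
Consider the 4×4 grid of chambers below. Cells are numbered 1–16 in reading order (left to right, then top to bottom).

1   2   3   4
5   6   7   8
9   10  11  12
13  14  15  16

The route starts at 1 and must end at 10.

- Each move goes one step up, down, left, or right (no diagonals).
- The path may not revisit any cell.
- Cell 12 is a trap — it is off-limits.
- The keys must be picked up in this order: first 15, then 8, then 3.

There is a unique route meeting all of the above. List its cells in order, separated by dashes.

The waypoints must appear in the order 15, 8, 3, with no cell reused.
Route from 1: 3× down (reaching 13), 2× right (reaching 15), 2× up (reaching 7), right to 8, up to 4, 2× left (reaching 2), 2× down (reaching 10) — 13 moves in all.
Check: order respected (15 at step 5, 8 at step 8, 3 at step 10).

1 - 5 - 9 - 13 - 14 - 15 - 11 - 7 - 8 - 4 - 3 - 2 - 6 - 10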